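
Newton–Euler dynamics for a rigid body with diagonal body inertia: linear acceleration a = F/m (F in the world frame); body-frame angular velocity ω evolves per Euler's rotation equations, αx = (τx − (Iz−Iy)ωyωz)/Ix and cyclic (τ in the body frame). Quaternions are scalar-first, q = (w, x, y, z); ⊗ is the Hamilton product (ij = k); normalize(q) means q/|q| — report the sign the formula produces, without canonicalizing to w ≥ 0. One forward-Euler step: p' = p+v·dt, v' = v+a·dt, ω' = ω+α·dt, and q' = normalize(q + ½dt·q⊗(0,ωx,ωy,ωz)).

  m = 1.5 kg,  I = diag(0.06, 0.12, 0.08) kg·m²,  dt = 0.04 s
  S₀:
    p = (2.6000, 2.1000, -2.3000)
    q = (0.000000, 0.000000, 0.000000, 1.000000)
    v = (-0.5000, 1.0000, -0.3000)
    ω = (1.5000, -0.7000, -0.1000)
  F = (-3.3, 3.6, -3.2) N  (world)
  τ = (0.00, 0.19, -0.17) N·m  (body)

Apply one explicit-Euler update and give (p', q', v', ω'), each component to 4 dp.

p' = (2.5800, 2.1400, -2.3120)
q' = (0.0020, 0.0140, 0.0300, 0.9995)
v' = (-0.5880, 1.0960, -0.3853)
ω' = (1.5019, -0.6377, -0.1535)

p' = p + v·dt = (2.5800, 2.1400, -2.3120)
v + (F/m)dt = (-0.5880, 1.0960, -0.3853)
ω×(Iω) gyroscopic = (-0.0028, 0.0030, -0.0630)
α = I⁻¹(τ − ω×Iω) = (0.0467, 1.5583, -1.3375)
new body rate ω' = (1.5019, -0.6377, -0.1535)
Hamilton product q⊗(0,ω) = (0.1000000, 0.7000000, 1.5000000, 0.0000000)
q + ½dt·q⊗(0,ω), renormalized = (0.0020, 0.0140, 0.0300, 0.9995)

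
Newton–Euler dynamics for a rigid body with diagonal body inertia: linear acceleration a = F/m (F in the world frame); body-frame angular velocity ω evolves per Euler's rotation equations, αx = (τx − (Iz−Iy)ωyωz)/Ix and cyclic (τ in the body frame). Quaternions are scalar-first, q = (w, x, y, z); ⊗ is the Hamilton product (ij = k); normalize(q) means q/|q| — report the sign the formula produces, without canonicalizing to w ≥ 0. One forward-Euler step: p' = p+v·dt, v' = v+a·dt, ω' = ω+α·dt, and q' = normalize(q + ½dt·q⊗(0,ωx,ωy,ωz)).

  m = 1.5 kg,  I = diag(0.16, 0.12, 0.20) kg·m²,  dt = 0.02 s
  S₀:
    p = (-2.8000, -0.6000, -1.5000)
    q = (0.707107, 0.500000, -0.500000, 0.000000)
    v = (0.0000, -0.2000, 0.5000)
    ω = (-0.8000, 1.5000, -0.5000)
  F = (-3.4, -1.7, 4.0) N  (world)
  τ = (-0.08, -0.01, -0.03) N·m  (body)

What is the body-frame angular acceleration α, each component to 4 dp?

gyro term ω×Iω = (-0.0600, -0.0160, 0.0480)
(τ − ω×Iω)/I = (-0.1250, 0.0500, -0.3900)

α = (-0.1250, 0.0500, -0.3900)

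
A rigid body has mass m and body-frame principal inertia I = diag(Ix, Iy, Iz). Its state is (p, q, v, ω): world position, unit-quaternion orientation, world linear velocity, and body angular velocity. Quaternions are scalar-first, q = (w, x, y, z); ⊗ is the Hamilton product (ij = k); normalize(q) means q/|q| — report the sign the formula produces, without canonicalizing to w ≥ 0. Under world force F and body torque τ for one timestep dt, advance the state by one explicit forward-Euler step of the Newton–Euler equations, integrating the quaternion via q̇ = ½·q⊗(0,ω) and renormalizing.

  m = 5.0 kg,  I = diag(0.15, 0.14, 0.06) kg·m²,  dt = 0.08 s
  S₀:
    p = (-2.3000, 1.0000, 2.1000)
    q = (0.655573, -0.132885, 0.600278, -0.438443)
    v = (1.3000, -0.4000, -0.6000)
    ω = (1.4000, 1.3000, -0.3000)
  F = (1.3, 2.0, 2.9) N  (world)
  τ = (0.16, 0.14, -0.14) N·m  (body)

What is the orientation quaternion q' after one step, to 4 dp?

q' = (0.6247, -0.0803, 0.6064, -0.4854)

q⊗(0,ω) = (-0.7258553, 1.3076947, 0.1985592, -1.2098116)
q + ½dt·q⊗(0,ω), renormalized = (0.6247, -0.0803, 0.6064, -0.4854)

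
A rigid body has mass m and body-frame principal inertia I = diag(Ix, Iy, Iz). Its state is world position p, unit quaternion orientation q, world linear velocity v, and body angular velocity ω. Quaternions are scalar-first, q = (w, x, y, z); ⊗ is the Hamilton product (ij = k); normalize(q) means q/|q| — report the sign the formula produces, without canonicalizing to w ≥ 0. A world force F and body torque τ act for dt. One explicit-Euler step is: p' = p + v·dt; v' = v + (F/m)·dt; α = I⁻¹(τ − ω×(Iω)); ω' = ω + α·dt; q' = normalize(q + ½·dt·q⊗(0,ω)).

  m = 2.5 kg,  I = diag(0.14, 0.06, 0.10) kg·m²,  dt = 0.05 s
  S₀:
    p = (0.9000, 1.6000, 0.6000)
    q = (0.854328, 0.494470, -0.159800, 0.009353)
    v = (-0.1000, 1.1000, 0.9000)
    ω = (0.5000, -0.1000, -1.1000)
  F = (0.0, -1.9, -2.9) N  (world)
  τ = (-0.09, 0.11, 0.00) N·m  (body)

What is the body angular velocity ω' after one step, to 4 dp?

ω' = (0.4663, 0.0100, -1.1020)

precession coupling ω×(Iω) = (0.0044, -0.0220, 0.0040)
α = I⁻¹(τ − ω×Iω) = (-0.6743, 2.2000, -0.0400)
new body rate ω' = (0.4663, 0.0100, -1.1020)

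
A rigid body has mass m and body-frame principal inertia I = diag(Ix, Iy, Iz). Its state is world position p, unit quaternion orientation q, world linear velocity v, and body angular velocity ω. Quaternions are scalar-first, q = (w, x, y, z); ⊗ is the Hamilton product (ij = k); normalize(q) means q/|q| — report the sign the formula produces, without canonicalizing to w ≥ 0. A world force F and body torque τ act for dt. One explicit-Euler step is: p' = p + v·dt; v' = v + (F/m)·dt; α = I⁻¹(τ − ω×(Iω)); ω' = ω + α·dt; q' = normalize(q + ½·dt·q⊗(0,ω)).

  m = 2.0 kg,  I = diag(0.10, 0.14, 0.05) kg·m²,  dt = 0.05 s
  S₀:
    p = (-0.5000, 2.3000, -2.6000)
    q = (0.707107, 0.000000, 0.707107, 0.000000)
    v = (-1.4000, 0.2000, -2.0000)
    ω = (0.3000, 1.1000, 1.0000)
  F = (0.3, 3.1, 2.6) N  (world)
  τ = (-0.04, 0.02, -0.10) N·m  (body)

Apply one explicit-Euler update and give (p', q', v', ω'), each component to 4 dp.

p' = (-0.5700, 2.3100, -2.7000)
q' = (0.6872, 0.0230, 0.7260, 0.0124)
v' = (-1.3925, 0.2775, -1.9350)
ω' = (0.3295, 1.1018, 0.8868)

p' = p + v·dt = (-0.5700, 2.3100, -2.7000)
new velocity v' = (-1.3925, 0.2775, -1.9350)
angular accel α = (0.5900, 0.0357, -2.2640)
ω' = ω + α·dt = (0.3295, 1.1018, 0.8868)
2q̇ = q⊗(0,ω) = (-0.7778177, 0.9192391, 0.7778177, 0.4949749)
q + ½dt·q⊗(0,ω), renormalized = (0.6872, 0.0230, 0.7260, 0.0124)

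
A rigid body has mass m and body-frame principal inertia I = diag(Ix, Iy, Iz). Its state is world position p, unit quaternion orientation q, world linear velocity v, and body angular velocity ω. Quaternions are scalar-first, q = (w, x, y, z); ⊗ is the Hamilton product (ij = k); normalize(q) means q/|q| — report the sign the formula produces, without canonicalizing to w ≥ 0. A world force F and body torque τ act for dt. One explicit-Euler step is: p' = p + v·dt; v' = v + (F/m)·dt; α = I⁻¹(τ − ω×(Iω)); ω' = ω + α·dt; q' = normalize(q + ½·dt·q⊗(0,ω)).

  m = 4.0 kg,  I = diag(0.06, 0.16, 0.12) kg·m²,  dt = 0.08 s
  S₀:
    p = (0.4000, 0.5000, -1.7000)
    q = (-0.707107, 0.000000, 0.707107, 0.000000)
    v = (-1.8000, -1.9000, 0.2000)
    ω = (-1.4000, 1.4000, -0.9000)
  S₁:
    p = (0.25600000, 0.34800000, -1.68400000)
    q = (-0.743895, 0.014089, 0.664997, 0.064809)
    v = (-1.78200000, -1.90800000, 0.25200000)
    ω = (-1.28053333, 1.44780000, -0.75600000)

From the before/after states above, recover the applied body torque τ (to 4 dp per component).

ω₁ − ω₀ = (0.11946667, 0.04780000, 0.14400000)
applied torque τ = (0.1400, 0.0200, 0.0200)

τ = (0.1400, 0.0200, 0.0200)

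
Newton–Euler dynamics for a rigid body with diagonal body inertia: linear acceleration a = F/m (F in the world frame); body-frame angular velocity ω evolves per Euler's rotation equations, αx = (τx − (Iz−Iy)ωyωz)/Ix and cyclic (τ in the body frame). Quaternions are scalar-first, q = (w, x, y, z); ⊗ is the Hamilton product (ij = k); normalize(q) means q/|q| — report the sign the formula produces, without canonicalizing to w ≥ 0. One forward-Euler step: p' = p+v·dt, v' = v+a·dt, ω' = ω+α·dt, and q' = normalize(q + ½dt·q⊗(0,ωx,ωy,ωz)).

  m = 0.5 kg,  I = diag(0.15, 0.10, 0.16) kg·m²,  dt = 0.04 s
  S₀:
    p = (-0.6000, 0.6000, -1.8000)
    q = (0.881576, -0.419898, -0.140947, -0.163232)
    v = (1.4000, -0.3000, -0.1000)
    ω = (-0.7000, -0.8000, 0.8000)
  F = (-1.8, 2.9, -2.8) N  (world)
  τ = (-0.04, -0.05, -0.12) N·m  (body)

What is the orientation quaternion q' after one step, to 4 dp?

q⊗(0,ω) = (-0.2761006, -0.8604464, -0.2550800, 0.9425163)
q' = normalize(q + ½dt·q⊗(0,ω)) = (0.8757, -0.4370, -0.1460, -0.1443)

q' = (0.8757, -0.4370, -0.1460, -0.1443)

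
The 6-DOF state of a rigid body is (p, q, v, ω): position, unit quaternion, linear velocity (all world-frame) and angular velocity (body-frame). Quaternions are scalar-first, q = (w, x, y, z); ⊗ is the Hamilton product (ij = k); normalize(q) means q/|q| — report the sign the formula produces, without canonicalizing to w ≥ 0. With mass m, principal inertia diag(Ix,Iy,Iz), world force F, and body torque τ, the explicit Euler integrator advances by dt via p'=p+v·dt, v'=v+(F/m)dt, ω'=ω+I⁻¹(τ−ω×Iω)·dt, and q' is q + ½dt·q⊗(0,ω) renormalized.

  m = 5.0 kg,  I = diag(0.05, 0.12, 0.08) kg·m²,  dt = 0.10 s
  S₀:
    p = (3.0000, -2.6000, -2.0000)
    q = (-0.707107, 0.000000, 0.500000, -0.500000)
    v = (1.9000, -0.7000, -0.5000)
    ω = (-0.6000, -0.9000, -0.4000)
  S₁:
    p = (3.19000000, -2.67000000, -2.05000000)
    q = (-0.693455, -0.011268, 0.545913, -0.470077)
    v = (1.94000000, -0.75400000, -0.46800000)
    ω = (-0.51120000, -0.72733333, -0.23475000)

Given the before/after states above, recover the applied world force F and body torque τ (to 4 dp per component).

ω₁ − ω₀ = (0.08880000, 0.17266667, 0.16525000)
applied torque τ = (0.0300, 0.2000, 0.1700)
v₁ − v₀ = (0.04000000, -0.05400000, 0.03200000)
m·(v₁−v₀)/dt = (2.0000, -2.7000, 1.6000)

F = (2.0000, -2.7000, 1.6000)
τ = (0.0300, 0.2000, 0.1700)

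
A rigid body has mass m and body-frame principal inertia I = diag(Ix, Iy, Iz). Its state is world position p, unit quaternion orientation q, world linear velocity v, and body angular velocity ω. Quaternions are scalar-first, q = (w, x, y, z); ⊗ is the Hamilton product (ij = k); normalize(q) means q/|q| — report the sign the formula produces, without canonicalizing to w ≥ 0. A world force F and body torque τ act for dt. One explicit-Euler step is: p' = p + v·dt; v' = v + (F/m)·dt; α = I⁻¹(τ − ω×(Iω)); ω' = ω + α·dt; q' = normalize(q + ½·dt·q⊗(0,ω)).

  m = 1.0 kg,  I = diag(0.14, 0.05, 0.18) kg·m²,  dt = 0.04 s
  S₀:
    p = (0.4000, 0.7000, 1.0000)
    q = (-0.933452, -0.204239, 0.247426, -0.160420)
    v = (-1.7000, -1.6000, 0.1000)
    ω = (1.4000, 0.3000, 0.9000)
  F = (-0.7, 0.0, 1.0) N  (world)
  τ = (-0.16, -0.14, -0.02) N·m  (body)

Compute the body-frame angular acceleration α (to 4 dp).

α = (-1.3936, -1.7920, 0.0989)

ω×(Iω) gyroscopic = (0.0351, -0.0504, -0.0378)
(τ − ω×Iω)/I = (-1.3936, -1.7920, 0.0989)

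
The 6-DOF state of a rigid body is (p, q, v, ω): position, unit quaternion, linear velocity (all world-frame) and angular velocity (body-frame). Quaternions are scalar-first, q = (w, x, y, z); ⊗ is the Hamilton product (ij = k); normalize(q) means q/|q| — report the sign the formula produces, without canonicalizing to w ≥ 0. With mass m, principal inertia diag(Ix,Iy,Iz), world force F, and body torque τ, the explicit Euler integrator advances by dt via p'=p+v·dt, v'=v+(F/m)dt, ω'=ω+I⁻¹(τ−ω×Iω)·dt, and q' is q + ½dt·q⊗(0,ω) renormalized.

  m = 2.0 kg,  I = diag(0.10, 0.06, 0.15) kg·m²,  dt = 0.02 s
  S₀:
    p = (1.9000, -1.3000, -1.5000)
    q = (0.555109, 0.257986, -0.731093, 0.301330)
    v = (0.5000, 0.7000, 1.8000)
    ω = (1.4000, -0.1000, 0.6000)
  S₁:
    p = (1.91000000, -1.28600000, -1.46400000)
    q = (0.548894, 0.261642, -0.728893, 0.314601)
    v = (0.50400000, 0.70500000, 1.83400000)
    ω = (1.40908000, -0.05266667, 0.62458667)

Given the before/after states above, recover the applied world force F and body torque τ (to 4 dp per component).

F = (0.4000, 0.5000, 3.4000)
τ = (0.0400, 0.1000, 0.1900)

v₁ − v₀ = (0.00400000, 0.00500000, 0.03400000)
applied force F = (0.4000, 0.5000, 3.4000)
Δω = ω₁−ω₀ = (0.00908000, 0.04733333, 0.02458667)
ω₀×(Iω₀) = (-0.0054, -0.0420, 0.0056)
I·α + gyro = (0.0400, 0.1000, 0.1900)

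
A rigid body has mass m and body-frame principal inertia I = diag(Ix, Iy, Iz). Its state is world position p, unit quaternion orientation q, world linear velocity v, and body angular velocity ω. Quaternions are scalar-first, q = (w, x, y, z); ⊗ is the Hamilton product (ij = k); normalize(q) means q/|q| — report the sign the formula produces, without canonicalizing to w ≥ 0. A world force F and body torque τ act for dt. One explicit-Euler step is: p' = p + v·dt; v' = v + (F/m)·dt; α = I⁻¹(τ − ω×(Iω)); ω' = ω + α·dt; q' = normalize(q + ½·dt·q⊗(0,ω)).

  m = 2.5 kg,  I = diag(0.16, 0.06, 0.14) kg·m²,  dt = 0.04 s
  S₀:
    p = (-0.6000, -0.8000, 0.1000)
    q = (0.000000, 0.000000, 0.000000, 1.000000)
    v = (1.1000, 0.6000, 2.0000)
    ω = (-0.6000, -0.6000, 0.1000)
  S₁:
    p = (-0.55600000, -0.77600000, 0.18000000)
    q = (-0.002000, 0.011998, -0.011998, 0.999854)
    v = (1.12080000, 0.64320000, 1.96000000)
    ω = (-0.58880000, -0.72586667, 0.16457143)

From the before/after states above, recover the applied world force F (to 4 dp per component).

F = (1.3000, 2.7000, -2.5000)

velocity change Δv = (0.02080000, 0.04320000, -0.04000000)
m·(v₁−v₀)/dt = (1.3000, 2.7000, -2.5000)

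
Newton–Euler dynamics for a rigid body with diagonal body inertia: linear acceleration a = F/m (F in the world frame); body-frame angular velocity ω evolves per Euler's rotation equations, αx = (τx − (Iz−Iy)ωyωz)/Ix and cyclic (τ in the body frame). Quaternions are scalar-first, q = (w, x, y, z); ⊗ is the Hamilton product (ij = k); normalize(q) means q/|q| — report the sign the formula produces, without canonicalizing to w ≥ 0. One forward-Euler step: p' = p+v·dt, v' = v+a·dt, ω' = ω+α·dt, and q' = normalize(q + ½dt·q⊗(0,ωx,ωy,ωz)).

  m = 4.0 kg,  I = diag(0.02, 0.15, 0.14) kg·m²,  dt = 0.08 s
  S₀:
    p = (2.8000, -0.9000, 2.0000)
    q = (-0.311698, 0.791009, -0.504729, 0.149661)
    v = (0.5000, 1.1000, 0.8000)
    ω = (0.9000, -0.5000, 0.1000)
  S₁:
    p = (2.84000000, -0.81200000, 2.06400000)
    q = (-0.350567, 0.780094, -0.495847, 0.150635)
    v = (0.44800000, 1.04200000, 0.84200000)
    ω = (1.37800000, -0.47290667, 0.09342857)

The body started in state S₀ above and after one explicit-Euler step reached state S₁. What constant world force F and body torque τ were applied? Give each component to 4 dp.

F = (-2.6000, -2.9000, 2.1000)
τ = (0.1200, 0.0400, -0.0700)

Δv = v₁−v₀ = (-0.05200000, -0.05800000, 0.04200000)
applied force F = (-2.6000, -2.9000, 2.1000)
ω₁ − ω₀ = (0.47800000, 0.02709333, -0.00657143)
I·α + gyro = (0.1200, 0.0400, -0.0700)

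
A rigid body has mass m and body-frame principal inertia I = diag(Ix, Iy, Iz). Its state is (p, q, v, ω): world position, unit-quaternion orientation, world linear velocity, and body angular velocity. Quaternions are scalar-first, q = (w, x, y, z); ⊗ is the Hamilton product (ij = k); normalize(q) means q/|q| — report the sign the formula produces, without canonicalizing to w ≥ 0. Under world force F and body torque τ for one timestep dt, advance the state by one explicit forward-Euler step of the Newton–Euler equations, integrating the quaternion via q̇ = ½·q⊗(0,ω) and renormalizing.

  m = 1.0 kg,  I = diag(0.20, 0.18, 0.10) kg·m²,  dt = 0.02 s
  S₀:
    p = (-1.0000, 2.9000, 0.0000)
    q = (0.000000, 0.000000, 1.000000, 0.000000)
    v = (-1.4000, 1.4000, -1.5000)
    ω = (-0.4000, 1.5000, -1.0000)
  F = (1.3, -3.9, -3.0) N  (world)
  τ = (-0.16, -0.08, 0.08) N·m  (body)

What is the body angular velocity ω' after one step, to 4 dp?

ω×(Iω) gyroscopic = (0.1200, 0.0400, 0.0120)
angular accel α = (-1.4000, -0.6667, 0.6800)
ω + α·dt = (-0.4280, 1.4867, -0.9864)

ω' = (-0.4280, 1.4867, -0.9864)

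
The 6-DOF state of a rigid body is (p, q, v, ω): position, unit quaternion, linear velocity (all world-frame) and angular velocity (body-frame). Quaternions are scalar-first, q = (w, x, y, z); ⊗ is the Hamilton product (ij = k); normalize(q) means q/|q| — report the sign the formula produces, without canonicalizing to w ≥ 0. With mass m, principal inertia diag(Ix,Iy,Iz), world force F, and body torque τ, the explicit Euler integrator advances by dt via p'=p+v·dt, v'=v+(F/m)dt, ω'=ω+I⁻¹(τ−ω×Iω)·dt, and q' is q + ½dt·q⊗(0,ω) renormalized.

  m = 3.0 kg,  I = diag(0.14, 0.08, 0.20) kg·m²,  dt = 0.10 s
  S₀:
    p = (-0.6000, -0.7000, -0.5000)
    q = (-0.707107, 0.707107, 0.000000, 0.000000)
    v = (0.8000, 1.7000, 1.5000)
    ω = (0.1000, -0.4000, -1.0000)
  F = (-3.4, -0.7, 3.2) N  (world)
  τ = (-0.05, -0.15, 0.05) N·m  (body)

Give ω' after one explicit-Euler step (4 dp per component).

gyro term ω×Iω = (0.0480, 0.0060, 0.0024)
angular accel α = (-0.7000, -1.9500, 0.2380)
new body rate ω' = (0.0300, -0.5950, -0.9762)

ω' = (0.0300, -0.5950, -0.9762)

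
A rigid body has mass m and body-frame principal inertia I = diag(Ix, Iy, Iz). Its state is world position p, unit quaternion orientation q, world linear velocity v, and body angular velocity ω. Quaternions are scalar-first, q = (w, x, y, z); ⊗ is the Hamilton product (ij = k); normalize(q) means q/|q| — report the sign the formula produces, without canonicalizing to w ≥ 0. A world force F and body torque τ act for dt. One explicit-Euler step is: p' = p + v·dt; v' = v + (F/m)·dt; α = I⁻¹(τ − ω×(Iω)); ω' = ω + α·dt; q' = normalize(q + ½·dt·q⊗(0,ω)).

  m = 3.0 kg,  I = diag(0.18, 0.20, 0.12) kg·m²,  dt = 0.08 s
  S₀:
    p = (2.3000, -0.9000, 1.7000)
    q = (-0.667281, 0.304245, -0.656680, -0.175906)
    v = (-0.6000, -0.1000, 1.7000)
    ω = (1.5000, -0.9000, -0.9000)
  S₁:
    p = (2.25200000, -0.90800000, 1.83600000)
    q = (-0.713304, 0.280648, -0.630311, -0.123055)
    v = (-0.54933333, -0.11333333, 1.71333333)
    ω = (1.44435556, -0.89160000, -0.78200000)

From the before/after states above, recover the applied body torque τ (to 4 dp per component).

τ = (-0.1900, -0.0600, 0.1500)

rate change Δω = (-0.05564444, 0.00840000, 0.11800000)
precession coupling = (-0.0648, -0.0810, -0.0270)
applied torque τ = (-0.1900, -0.0600, 0.1500)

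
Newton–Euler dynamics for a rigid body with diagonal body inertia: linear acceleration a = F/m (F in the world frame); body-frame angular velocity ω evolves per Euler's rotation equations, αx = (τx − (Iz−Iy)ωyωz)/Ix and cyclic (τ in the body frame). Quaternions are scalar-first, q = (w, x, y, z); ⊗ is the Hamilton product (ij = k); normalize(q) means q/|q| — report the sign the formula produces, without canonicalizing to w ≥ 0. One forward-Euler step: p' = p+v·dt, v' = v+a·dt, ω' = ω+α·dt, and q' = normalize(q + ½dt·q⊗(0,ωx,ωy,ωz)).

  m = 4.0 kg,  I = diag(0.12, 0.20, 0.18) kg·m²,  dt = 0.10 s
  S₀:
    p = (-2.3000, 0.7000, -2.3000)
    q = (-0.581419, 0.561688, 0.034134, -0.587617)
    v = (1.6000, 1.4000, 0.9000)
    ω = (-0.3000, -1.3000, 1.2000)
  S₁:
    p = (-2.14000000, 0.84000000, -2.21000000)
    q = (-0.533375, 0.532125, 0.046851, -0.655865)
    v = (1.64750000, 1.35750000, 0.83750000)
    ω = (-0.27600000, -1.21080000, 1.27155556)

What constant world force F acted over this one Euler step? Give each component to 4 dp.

F = (1.9000, -1.7000, -2.5000)

v₁ − v₀ = (0.04750000, -0.04250000, -0.06250000)
applied force F = (1.9000, -1.7000, -2.5000)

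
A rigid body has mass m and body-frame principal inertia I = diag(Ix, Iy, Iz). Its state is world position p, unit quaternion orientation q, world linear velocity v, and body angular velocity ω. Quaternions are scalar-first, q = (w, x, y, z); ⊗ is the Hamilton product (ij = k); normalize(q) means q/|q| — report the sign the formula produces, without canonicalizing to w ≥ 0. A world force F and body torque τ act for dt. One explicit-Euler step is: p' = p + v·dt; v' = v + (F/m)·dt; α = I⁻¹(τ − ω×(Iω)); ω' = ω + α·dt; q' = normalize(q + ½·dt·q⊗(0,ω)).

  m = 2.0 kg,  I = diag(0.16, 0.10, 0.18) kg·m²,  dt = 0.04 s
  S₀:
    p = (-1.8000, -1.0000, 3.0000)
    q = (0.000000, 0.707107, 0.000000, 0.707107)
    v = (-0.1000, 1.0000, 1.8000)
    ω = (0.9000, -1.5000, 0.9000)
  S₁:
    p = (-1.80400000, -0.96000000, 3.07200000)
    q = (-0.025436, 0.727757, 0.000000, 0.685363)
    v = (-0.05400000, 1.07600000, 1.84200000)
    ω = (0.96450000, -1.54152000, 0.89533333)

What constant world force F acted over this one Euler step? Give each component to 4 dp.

F = (2.3000, 3.8000, 2.1000)

Δv = v₁−v₀ = (0.04600000, 0.07600000, 0.04200000)
applied force F = (2.3000, 3.8000, 2.1000)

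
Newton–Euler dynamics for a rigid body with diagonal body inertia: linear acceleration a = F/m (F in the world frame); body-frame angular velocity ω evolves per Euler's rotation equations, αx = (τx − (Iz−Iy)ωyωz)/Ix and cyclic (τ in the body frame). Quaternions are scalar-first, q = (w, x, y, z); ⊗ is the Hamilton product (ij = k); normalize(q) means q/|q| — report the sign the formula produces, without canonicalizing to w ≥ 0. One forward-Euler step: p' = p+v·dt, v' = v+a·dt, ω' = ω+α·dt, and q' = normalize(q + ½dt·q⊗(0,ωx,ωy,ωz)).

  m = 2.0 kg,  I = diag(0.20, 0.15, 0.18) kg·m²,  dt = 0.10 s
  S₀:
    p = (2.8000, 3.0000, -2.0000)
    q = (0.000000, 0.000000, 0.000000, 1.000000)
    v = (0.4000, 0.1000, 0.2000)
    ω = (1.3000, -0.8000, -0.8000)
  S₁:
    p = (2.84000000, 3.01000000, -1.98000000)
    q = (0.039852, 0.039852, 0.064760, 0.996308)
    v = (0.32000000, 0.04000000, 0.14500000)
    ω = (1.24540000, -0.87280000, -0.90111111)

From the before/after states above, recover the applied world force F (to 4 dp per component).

v₁ − v₀ = (-0.08000000, -0.06000000, -0.05500000)
applied force F = (-1.6000, -1.2000, -1.1000)

F = (-1.6000, -1.2000, -1.1000)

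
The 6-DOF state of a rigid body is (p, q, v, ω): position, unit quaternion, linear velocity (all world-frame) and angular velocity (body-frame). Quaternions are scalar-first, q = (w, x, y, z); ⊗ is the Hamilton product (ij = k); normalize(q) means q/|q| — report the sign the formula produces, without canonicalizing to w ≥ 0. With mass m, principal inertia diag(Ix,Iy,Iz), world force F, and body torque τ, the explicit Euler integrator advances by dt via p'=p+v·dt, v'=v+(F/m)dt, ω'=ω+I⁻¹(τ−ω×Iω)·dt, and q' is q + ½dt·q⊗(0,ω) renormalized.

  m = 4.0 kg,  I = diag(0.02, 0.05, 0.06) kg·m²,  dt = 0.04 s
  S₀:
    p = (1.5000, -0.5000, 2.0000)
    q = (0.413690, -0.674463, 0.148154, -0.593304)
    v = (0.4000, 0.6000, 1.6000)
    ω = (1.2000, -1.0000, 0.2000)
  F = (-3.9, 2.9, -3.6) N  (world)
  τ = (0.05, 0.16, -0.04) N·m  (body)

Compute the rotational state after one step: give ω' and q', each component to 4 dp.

ω' = (1.3040, -0.8643, 0.1973)
q' = (0.4350, -0.6755, 0.1283, -0.5814)

gyro term ω×Iω = (-0.0020, -0.0096, -0.0360)
(τ − ω×Iω)/I = (2.6000, 3.3920, -0.0667)
new body rate ω' = (1.3040, -0.8643, 0.1973)
q⊗(0,ω) = (1.0761704, -0.0672452, -0.9907622, 0.5794162)
q + ½dt·q⊗(0,ω), renormalized = (0.4350, -0.6755, 0.1283, -0.5814)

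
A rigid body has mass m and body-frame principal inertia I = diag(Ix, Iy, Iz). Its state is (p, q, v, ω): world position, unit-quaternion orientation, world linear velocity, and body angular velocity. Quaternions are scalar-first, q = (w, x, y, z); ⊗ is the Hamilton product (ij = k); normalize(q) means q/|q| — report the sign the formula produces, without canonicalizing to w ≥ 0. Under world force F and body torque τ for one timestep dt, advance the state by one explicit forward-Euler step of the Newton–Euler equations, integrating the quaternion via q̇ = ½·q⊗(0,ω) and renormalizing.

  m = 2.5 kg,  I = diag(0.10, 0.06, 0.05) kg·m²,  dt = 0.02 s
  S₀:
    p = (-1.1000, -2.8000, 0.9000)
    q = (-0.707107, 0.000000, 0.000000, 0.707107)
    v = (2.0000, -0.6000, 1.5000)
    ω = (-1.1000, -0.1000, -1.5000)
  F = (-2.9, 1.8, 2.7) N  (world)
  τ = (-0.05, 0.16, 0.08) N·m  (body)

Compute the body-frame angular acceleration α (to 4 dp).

α = (-0.4850, 1.2917, 1.6880)

gyro term ω×Iω = (-0.0015, 0.0825, -0.0044)
angular accel α = (-0.4850, 1.2917, 1.6880)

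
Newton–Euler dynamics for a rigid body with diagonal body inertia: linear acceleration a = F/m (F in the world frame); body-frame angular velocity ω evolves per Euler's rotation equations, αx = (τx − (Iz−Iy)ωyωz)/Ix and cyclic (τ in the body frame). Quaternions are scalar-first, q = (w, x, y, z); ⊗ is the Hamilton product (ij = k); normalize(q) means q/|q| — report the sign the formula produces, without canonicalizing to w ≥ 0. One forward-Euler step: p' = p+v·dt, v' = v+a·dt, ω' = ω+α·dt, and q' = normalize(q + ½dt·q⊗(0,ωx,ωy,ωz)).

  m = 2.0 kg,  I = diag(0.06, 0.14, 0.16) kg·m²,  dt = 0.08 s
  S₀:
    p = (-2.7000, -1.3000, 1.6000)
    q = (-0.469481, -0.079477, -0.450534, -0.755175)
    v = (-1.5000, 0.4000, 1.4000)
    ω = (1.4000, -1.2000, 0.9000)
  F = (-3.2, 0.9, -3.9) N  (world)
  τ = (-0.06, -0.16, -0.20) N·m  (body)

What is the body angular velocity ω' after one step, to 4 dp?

ω' = (1.3488, -1.2194, 0.8672)

α = I⁻¹(τ − ω×Iω) = (-0.6400, -0.2429, -0.4100)
new body rate ω' = (1.3488, -1.2194, 0.8672)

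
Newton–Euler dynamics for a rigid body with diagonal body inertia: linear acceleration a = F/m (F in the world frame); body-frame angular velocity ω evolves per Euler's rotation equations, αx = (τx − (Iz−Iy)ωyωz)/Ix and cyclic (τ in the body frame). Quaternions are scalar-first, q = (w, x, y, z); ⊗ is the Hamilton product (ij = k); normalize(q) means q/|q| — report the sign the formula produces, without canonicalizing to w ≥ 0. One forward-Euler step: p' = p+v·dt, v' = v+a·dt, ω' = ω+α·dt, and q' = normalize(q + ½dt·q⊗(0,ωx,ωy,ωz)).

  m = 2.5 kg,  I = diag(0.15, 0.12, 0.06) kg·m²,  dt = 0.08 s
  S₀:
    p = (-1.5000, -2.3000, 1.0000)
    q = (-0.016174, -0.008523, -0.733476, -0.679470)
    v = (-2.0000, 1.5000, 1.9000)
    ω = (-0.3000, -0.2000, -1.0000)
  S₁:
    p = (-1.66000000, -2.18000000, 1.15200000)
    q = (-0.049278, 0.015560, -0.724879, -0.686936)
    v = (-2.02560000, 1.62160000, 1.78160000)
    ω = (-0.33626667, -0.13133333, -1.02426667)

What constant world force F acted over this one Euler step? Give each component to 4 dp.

v₁ − v₀ = (-0.02560000, 0.12160000, -0.11840000)
applied force F = (-0.8000, 3.8000, -3.7000)

F = (-0.8000, 3.8000, -3.7000)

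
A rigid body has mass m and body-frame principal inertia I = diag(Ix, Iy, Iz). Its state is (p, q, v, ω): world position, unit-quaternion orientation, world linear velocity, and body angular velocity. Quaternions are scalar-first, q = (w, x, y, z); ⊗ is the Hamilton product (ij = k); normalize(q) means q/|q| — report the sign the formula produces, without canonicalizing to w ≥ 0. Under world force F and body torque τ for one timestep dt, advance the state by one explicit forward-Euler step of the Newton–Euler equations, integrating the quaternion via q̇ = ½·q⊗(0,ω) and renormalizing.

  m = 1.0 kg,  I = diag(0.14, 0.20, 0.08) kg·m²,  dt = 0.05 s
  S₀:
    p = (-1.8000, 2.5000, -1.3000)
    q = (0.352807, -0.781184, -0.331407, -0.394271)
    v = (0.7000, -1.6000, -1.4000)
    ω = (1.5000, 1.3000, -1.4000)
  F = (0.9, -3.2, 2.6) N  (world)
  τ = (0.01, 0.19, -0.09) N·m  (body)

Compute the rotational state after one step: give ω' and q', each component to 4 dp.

ω' = (1.4256, 1.3790, -1.5294)
q' = (0.3784, -0.7422, -0.3614, -0.4188)

α = I⁻¹(τ − ω×Iω) = (-1.4886, 1.5800, -2.5875)
new body rate ω' = (1.4256, 1.3790, -1.5294)
q⊗(0,ω) = (1.0506257, 1.5057326, -1.2264150, -1.0123585)
q' = normalize(q + ½dt·q⊗(0,ω)) = (0.3784, -0.7422, -0.3614, -0.4188)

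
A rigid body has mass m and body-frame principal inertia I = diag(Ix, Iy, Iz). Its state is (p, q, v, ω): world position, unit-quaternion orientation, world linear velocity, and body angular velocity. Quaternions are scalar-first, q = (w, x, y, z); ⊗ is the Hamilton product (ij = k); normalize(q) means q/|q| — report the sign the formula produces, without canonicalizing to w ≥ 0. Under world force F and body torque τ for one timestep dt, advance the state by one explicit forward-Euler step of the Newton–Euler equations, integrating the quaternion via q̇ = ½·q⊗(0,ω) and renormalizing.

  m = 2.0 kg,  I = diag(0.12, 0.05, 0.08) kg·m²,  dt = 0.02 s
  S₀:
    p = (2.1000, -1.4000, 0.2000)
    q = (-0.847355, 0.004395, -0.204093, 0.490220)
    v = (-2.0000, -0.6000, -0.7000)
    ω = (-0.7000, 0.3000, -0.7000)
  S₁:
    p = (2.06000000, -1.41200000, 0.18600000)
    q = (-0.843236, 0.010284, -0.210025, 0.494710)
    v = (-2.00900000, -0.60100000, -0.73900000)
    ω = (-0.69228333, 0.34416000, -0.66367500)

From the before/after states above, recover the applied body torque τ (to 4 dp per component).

τ = (0.0400, 0.1300, 0.1600)

rate change Δω = (0.00771667, 0.04416000, 0.03632500)
gyro term ω₀×Iω₀ = (-0.0063, 0.0196, 0.0147)
I·α + gyro = (0.0400, 0.1300, 0.1600)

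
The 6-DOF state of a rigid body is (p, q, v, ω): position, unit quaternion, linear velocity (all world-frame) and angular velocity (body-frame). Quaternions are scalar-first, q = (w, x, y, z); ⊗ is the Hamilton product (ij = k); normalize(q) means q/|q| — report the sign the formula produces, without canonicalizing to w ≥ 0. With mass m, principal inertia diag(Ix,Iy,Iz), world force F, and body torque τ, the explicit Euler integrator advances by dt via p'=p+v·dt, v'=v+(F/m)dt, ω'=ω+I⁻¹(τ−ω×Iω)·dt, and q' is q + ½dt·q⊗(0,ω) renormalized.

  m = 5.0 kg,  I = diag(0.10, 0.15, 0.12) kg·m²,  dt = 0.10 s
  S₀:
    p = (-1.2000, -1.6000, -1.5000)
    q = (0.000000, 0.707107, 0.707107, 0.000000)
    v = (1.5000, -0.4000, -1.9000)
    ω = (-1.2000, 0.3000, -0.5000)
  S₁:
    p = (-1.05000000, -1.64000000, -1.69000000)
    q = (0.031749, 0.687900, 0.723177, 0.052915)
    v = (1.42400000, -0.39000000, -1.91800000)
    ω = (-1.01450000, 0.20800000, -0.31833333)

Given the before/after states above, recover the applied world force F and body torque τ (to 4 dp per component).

F = (-3.8000, 0.5000, -0.9000)
τ = (0.1900, -0.1500, 0.2000)

v₁ − v₀ = (-0.07600000, 0.01000000, -0.01800000)
F = m·Δv/dt = (-3.8000, 0.5000, -0.9000)
Δω = ω₁−ω₀ = (0.18550000, -0.09200000, 0.18166667)
precession coupling = (0.0045, -0.0120, -0.0180)
τ = I·(Δω/dt) + ω₀×(Iω₀) = (0.1900, -0.1500, 0.2000)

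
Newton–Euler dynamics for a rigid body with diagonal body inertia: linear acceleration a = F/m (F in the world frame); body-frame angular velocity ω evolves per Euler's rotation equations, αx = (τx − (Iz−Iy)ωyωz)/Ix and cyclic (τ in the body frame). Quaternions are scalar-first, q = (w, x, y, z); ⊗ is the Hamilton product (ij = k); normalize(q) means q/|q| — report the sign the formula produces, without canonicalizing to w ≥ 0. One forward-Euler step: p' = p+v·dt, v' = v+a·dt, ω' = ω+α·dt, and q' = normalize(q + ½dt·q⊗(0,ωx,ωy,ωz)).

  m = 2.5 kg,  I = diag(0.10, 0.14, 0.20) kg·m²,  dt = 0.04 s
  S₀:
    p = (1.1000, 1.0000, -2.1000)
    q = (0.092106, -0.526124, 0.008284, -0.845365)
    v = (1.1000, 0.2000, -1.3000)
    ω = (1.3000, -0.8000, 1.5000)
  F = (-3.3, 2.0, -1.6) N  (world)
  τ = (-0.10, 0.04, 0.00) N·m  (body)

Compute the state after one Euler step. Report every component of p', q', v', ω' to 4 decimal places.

a = F/m = (-1.3200, 0.8000, -0.6400)
p' = p + v·dt = (1.1440, 1.0080, -2.1520)
v + (F/m)dt = (1.0472, 0.2320, -1.3256)
α = I⁻¹(τ − ω×Iω) = (-0.2800, 1.6786, 0.2080)
ω' = ω + α·dt = (1.2888, -0.7329, 1.5083)
Hamilton product q⊗(0,ω) = (1.9586359, -0.5441282, -0.3834733, 0.5482890)
q' = normalize(q + ½dt·q⊗(0,ω)) = (0.1312, -0.5365, 0.0006, -0.8336)

p' = (1.1440, 1.0080, -2.1520)
q' = (0.1312, -0.5365, 0.0006, -0.8336)
v' = (1.0472, 0.2320, -1.3256)
ω' = (1.2888, -0.7329, 1.5083)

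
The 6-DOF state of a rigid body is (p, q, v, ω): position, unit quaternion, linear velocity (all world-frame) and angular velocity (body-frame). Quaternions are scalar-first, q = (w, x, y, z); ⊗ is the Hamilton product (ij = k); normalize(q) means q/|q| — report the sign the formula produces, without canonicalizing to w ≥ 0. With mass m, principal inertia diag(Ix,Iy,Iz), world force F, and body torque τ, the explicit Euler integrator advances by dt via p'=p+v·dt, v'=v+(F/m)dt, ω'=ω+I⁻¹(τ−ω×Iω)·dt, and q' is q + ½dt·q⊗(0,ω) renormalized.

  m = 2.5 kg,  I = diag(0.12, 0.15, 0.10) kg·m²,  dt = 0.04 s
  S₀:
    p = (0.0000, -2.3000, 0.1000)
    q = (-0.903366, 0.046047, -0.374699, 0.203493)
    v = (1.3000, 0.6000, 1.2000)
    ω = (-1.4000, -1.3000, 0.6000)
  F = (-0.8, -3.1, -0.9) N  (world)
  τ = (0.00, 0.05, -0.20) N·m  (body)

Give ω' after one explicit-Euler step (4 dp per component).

ω' = (-1.4130, -1.2822, 0.4982)

gyro term ω×Iω = (0.0390, -0.0168, 0.0546)
(τ − ω×Iω)/I = (-0.3250, 0.4453, -2.5460)
ω' = ω + α·dt = (-1.4130, -1.2822, 0.4982)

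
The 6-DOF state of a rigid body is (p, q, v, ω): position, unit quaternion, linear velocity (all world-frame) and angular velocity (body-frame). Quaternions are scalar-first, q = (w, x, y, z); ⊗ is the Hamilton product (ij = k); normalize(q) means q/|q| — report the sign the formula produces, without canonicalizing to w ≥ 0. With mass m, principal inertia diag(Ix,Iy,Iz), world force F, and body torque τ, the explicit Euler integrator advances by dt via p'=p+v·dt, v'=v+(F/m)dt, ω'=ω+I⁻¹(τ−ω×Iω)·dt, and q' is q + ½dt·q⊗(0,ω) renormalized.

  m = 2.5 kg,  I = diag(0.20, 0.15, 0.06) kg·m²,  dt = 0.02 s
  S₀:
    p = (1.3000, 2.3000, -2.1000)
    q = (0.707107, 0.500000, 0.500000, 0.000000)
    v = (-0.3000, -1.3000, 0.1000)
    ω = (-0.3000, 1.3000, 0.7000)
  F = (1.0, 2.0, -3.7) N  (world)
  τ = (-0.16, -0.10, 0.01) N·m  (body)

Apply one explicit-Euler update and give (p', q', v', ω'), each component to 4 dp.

angular accel α = (-0.3905, -0.4707, -0.1583)
ω + α·dt = (-0.3078, 1.2906, 0.6968)
2q̇ = q⊗(0,ω) = (-0.5000000, 0.1378679, 0.5692391, 1.2949749)
q' = normalize(q + ½dt·q⊗(0,ω)) = (0.7020, 0.5013, 0.5056, 0.0129)
new position p' = (1.2940, 2.2740, -2.0980)
new velocity v' = (-0.2920, -1.2840, 0.0704)

p' = (1.2940, 2.2740, -2.0980)
q' = (0.7020, 0.5013, 0.5056, 0.0129)
v' = (-0.2920, -1.2840, 0.0704)
ω' = (-0.3078, 1.2906, 0.6968)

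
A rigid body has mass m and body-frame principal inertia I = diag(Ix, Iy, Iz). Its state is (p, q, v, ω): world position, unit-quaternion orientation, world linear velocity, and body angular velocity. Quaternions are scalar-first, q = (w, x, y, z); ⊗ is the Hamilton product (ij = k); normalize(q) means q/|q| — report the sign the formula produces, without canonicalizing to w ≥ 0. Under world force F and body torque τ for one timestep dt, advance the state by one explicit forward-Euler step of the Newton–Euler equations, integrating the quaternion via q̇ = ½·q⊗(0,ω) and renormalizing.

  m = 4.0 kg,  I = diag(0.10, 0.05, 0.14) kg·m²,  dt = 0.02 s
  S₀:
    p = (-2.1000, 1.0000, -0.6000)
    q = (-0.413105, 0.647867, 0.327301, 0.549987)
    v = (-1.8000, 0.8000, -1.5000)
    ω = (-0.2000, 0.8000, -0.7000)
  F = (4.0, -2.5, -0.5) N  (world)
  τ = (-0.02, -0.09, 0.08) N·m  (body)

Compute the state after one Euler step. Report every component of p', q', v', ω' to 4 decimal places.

p' = (-2.1360, 1.0160, -0.6300)
q' = (-0.4106, 0.6420, 0.3274, 0.5587)
v' = (-1.7800, 0.7875, -1.5025)
ω' = (-0.1939, 0.7662, -0.6897)

precession coupling ω×(Iω) = (-0.0504, -0.0056, 0.0080)
angular accel α = (0.3040, -1.6880, 0.5143)
ω + α·dt = (-0.1939, 0.7662, -0.6897)
Hamilton product q⊗(0,ω) = (0.2527235, -0.5864793, 0.0130255, 0.8729273)
q + ½dt·q⊗(0,ω), renormalized = (-0.4106, 0.6420, 0.3274, 0.5587)
a = (1.0000, -0.6250, -0.1250)
p + v·dt = (-2.1360, 1.0160, -0.6300)
v' = v + a·dt = (-1.7800, 0.7875, -1.5025)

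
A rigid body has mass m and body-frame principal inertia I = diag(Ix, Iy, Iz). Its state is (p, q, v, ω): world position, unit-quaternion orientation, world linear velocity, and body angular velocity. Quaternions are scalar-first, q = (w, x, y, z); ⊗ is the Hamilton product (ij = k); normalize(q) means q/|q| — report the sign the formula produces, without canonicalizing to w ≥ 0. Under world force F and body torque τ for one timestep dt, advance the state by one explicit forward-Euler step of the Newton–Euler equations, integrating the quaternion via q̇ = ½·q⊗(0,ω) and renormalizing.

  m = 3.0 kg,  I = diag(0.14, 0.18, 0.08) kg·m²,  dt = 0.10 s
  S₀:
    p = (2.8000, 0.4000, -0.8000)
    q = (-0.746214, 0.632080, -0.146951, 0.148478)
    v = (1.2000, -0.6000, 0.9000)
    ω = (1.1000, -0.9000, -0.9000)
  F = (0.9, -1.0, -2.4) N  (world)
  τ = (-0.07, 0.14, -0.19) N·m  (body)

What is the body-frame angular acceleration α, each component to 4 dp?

precession coupling ω×(Iω) = (-0.0810, -0.0594, -0.0396)
(τ − ω×Iω)/I = (0.0786, 1.1078, -1.8800)

α = (0.0786, 1.1078, -1.8800)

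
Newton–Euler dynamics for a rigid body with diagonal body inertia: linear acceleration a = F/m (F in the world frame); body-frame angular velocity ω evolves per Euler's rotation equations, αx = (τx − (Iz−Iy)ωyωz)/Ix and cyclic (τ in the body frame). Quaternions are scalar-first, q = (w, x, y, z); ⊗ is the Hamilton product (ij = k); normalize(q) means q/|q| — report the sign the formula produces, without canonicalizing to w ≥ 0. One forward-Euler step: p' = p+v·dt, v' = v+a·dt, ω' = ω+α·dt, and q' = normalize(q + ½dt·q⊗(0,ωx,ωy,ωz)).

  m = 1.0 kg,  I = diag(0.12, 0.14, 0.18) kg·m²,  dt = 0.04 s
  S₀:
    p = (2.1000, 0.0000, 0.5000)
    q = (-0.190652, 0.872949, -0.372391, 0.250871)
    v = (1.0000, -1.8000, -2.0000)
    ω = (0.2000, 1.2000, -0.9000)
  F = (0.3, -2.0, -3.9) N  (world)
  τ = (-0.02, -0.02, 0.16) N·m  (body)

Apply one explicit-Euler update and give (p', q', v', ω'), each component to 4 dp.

α = I⁻¹(τ − ω×Iω) = (0.1933, -0.2200, 0.8622)
ω' = ω + α·dt = (0.2077, 1.1912, -0.8655)
Hamilton product q⊗(0,ω) = (0.4980633, -0.0040237, 0.6070459, 1.2936038)
q + ½dt·q⊗(0,ω), renormalized = (-0.1806, 0.8725, -0.3601, 0.2766)
a = F/m = (0.3000, -2.0000, -3.9000)
new position p' = (2.1400, -0.0720, 0.4200)
v + (F/m)dt = (1.0120, -1.8800, -2.1560)

p' = (2.1400, -0.0720, 0.4200)
q' = (-0.1806, 0.8725, -0.3601, 0.2766)
v' = (1.0120, -1.8800, -2.1560)
ω' = (0.2077, 1.1912, -0.8655)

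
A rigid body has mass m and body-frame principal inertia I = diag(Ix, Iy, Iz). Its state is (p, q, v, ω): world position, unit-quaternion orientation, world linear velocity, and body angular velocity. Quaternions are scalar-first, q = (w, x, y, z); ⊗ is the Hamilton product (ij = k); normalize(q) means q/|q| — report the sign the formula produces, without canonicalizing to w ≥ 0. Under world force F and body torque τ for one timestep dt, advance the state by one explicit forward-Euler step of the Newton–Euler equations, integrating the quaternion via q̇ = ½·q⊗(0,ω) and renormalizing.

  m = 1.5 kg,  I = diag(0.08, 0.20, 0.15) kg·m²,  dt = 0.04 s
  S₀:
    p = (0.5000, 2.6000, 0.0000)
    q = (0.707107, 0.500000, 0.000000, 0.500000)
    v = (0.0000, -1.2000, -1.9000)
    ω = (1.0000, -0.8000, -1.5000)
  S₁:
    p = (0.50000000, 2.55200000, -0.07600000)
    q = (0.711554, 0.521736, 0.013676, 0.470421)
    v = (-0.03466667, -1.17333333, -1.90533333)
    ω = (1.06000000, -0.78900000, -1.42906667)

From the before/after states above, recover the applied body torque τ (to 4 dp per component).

ω₁ − ω₀ = (0.06000000, 0.01100000, 0.07093333)
τ = I·(Δω/dt) + ω₀×(Iω₀) = (0.0600, 0.1600, 0.1700)

τ = (0.0600, 0.1600, 0.1700)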